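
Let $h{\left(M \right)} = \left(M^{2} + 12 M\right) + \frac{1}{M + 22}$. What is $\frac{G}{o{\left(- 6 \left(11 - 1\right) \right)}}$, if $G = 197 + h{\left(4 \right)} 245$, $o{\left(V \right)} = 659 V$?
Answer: $- \frac{413047}{1028040} \approx -0.40178$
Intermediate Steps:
$h{\left(M \right)} = M^{2} + \frac{1}{22 + M} + 12 M$ ($h{\left(M \right)} = \left(M^{2} + 12 M\right) + \frac{1}{22 + M} = M^{2} + \frac{1}{22 + M} + 12 M$)
$G = \frac{413047}{26}$ ($G = 197 + \frac{1 + 4^{3} + 34 \cdot 4^{2} + 264 \cdot 4}{22 + 4} \cdot 245 = 197 + \frac{1 + 64 + 34 \cdot 16 + 1056}{26} \cdot 245 = 197 + \frac{1 + 64 + 544 + 1056}{26} \cdot 245 = 197 + \frac{1}{26} \cdot 1665 \cdot 245 = 197 + \frac{1665}{26} \cdot 245 = 197 + \frac{407925}{26} = \frac{413047}{26} \approx 15886.0$)
$\frac{G}{o{\left(- 6 \left(11 - 1\right) \right)}} = \frac{413047}{26 \cdot 659 \left(- 6 \left(11 - 1\right)\right)} = \frac{413047}{26 \cdot 659 \left(\left(-6\right) 10\right)} = \frac{413047}{26 \cdot 659 \left(-60\right)} = \frac{413047}{26 \left(-39540\right)} = \frac{413047}{26} \left(- \frac{1}{39540}\right) = - \frac{413047}{1028040}$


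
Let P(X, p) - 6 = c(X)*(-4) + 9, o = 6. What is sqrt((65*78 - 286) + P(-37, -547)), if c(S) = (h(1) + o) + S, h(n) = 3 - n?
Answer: sqrt(4915) ≈ 70.107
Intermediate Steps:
c(S) = 8 + S (c(S) = ((3 - 1*1) + 6) + S = ((3 - 1) + 6) + S = (2 + 6) + S = 8 + S)
P(X, p) = -17 - 4*X (P(X, p) = 6 + ((8 + X)*(-4) + 9) = 6 + ((-32 - 4*X) + 9) = 6 + (-23 - 4*X) = -17 - 4*X)
sqrt((65*78 - 286) + P(-37, -547)) = sqrt((65*78 - 286) + (-17 - 4*(-37))) = sqrt((5070 - 286) + (-17 + 148)) = sqrt(4784 + 131) = sqrt(4915)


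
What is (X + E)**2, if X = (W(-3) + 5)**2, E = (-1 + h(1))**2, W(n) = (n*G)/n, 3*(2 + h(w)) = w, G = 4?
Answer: 628849/81 ≈ 7763.6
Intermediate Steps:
h(w) = -2 + w/3
W(n) = 4 (W(n) = (n*4)/n = (4*n)/n = 4)
E = 64/9 (E = (-1 + (-2 + (1/3)*1))**2 = (-1 + (-2 + 1/3))**2 = (-1 - 5/3)**2 = (-8/3)**2 = 64/9 ≈ 7.1111)
X = 81 (X = (4 + 5)**2 = 9**2 = 81)
(X + E)**2 = (81 + 64/9)**2 = (793/9)**2 = 628849/81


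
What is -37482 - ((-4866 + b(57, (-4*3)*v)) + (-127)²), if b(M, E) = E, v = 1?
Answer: -48733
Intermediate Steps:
-37482 - ((-4866 + b(57, (-4*3)*v)) + (-127)²) = -37482 - ((-4866 - 4*3*1) + (-127)²) = -37482 - ((-4866 - 12*1) + 16129) = -37482 - ((-4866 - 12) + 16129) = -37482 - (-4878 + 16129) = -37482 - 1*11251 = -37482 - 11251 = -48733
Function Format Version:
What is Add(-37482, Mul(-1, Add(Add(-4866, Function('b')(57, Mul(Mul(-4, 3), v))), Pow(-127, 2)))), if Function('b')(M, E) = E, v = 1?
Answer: -48733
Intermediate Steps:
Add(-37482, Mul(-1, Add(Add(-4866, Function('b')(57, Mul(Mul(-4, 3), v))), Pow(-127, 2)))) = Add(-37482, Mul(-1, Add(Add(-4866, Mul(Mul(-4, 3), 1)), Pow(-127, 2)))) = Add(-37482, Mul(-1, Add(Add(-4866, Mul(-12, 1)), 16129))) = Add(-37482, Mul(-1, Add(Add(-4866, -12), 16129))) = Add(-37482, Mul(-1, Add(-4878, 16129))) = Add(-37482, Mul(-1, 11251)) = Add(-37482, -11251) = -48733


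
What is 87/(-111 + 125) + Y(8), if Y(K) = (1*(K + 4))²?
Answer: 2103/14 ≈ 150.21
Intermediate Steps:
Y(K) = (4 + K)² (Y(K) = (1*(4 + K))² = (4 + K)²)
87/(-111 + 125) + Y(8) = 87/(-111 + 125) + (4 + 8)² = 87/14 + 12² = (1/14)*87 + 144 = 87/14 + 144 = 2103/14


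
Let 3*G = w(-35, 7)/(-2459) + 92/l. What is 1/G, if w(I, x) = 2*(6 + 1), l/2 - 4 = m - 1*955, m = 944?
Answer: -51639/113212 ≈ -0.45613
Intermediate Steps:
l = -14 (l = 8 + 2*(944 - 1*955) = 8 + 2*(944 - 955) = 8 + 2*(-11) = 8 - 22 = -14)
w(I, x) = 14 (w(I, x) = 2*7 = 14)
G = -113212/51639 (G = (14/(-2459) + 92/(-14))/3 = (14*(-1/2459) + 92*(-1/14))/3 = (-14/2459 - 46/7)/3 = (⅓)*(-113212/17213) = -113212/51639 ≈ -2.1924)
1/G = 1/(-113212/51639) = -51639/113212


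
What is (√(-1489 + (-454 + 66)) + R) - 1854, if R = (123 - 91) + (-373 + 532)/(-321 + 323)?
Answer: -3485/2 + I*√1877 ≈ -1742.5 + 43.324*I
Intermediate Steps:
R = 223/2 (R = 32 + 159/2 = 223/2 ≈ 111.50)
(√(-1489 + (-454 + 66)) + R) - 1854 = (√(-1489 + (-454 + 66)) + 223/2) - 1854 = (√(-1489 - 388) + 223/2) - 1854 = (√(-1877) + 223/2) - 1854 = (I*√1877 + 223/2) - 1854 = (223/2 + I*√1877) - 1854 = -3485/2 + I*√1877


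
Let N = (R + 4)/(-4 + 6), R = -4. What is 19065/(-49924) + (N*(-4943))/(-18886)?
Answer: -19065/49924 ≈ -0.38188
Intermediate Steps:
N = 0 (N = (-4 + 4)/(-4 + 6) = 0/2 = 0*(½) = 0)
19065/(-49924) + (N*(-4943))/(-18886) = 19065/(-49924) + (0*(-4943))/(-18886) = 19065*(-1/49924) + 0*(-1/18886) = -19065/49924 + 0 = -19065/49924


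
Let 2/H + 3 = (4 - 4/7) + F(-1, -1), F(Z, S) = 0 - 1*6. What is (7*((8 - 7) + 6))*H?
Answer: -686/39 ≈ -17.590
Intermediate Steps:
F(Z, S) = -6 (F(Z, S) = 0 - 6 = -6)
H = -14/39 (H = 2/(-3 + ((4 - 4/7) - 6)) = 2/(-3 + (24/7 - 6)) = 2/(-3 - 18/7) = 2/(-39/7) = 2*(-7/39) = -14/39 ≈ -0.35897)
(7*((8 - 7) + 6))*H = (7*((8 - 7) + 6))*(-14/39) = (7*(1 + 6))*(-14/39) = (7*7)*(-14/39) = 49*(-14/39) = -686/39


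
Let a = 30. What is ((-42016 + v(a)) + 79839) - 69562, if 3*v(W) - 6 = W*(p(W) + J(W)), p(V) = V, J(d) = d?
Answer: -31137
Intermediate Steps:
v(W) = 2 + 2*W²/3 (v(W) = 2 + (W*(W + W))/3 = 2 + (W*(2*W))/3 = 2 + (2*W²)/3 = 2 + 2*W²/3)
((-42016 + v(a)) + 79839) - 69562 = ((-42016 + (2 + (⅔)*30²)) + 79839) - 69562 = ((-42016 + (2 + (⅔)*900)) + 79839) - 69562 = ((-42016 + (2 + 600)) + 79839) - 69562 = ((-42016 + 602) + 79839) - 69562 = (-41414 + 79839) - 69562 = 38425 - 69562 = -31137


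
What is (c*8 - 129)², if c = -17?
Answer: 70225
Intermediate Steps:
(c*8 - 129)² = (-17*8 - 129)² = (-136 - 129)² = (-265)² = 70225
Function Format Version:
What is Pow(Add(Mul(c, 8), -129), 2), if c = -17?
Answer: 70225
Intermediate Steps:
Pow(Add(Mul(c, 8), -129), 2) = Pow(Add(Mul(-17, 8), -129), 2) = Pow(Add(-136, -129), 2) = Pow(-265, 2) = 70225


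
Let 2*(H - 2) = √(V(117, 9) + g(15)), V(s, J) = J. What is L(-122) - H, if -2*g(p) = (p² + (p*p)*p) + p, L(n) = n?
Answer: -124 - I*√7194/4 ≈ -124.0 - 21.204*I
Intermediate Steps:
g(p) = -p/2 - p²/2 - p³/2 (g(p) = -((p² + (p*p)*p) + p)/2 = -((p² + p²*p) + p)/2 = -((p² + p³) + p)/2 = -(p + p² + p³)/2 = -p/2 - p²/2 - p³/2)
H = 2 + I*√7194/4 (H = 2 + √(9 - ½*15*(1 + 15 + 15²))/2 = 2 + √(9 - ½*15*(1 + 15 + 225))/2 = 2 + √(9 - ½*15*241)/2 = 2 + √(9 - 3615/2)/2 = 2 + √(-3597/2)/2 = 2 + (I*√7194/2)/2 = 2 + I*√7194/4 ≈ 2.0 + 21.204*I)
L(-122) - H = -122 - (2 + I*√7194/4) = -122 + (-2 - I*√7194/4) = -124 - I*√7194/4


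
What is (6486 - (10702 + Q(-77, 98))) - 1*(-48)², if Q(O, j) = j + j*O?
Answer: 928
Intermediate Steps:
Q(O, j) = j + O*j
(6486 - (10702 + Q(-77, 98))) - 1*(-48)² = (6486 - (10702 + 98*(1 - 77))) - 1*(-48)² = (6486 - (10702 + 98*(-76))) - 1*2304 = (6486 - (10702 - 7448)) - 2304 = (6486 - 1*3254) - 2304 = (6486 - 3254) - 2304 = 3232 - 2304 = 928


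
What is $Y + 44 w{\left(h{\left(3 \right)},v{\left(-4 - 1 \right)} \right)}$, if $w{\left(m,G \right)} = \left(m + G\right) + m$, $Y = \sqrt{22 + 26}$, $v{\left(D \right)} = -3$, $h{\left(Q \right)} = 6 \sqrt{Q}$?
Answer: $-132 + 532 \sqrt{3} \approx 789.45$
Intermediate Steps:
$Y = 4 \sqrt{3}$ ($Y = \sqrt{48} = 4 \sqrt{3} \approx 6.9282$)
$w{\left(m,G \right)} = G + 2 m$ ($w{\left(m,G \right)} = \left(G + m\right) + m = G + 2 m$)
$Y + 44 w{\left(h{\left(3 \right)},v{\left(-4 - 1 \right)} \right)} = 4 \sqrt{3} + 44 \left(-3 + 2 \cdot 6 \sqrt{3}\right) = 4 \sqrt{3} + 44 \left(-3 + 12 \sqrt{3}\right) = 4 \sqrt{3} - \left(132 - 528 \sqrt{3}\right) = -132 + 532 \sqrt{3}$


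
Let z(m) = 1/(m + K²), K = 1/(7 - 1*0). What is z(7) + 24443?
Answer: 8408441/344 ≈ 24443.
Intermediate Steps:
K = ⅐ (K = 1/(7 + 0) = 1/7 = ⅐ ≈ 0.14286)
z(m) = 1/(1/49 + m) (z(m) = 1/(m + (⅐)²) = 1/(m + 1/49) = 1/(1/49 + m))
z(7) + 24443 = 49/(1 + 49*7) + 24443 = 49/(1 + 343) + 24443 = 49/344 + 24443 = 8408441/344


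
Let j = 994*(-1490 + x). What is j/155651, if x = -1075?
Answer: -2549610/155651 ≈ -16.380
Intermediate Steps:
j = -2549610 (j = 994*(-1490 - 1075) = 994*(-2565) = -2549610)
j/155651 = -2549610/155651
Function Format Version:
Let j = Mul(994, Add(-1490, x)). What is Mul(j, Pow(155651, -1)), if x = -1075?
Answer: Rational(-2549610, 155651) ≈ -16.380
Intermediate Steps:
j = -2549610 (j = Mul(994, Add(-1490, -1075)) = Mul(994, -2565) = -2549610)
Mul(j, Pow(155651, -1)) = Mul(-2549610, Pow(155651, -1)) = Mul(-2549610, Rational(1, 155651)) = Rational(-2549610, 155651)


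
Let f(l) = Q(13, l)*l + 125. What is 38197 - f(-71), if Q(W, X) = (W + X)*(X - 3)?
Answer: 342804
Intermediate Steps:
Q(W, X) = (-3 + X)*(W + X) (Q(W, X) = (W + X)*(-3 + X) = (-3 + X)*(W + X))
f(l) = 125 + l*(-39 + l**2 + 10*l) (f(l) = (l**2 - 3*13 - 3*l + 13*l)*l + 125 = (l**2 - 39 - 3*l + 13*l)*l + 125 = (-39 + l**2 + 10*l)*l + 125 = l*(-39 + l**2 + 10*l) + 125 = 125 + l*(-39 + l**2 + 10*l))
38197 - f(-71) = 38197 - (125 - 71*(-39 + (-71)**2 + 10*(-71))) = 38197 - (125 - 71*(-39 + 5041 - 710)) = 38197 - (125 - 71*4292) = 38197 - (125 - 304732) = 38197 - 1*(-304607) = 38197 + 304607 = 342804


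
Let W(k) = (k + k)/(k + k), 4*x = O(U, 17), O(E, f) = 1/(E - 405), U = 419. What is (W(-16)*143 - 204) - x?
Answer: -3417/56 ≈ -61.018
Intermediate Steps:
O(E, f) = 1/(-405 + E)
x = 1/56 (x = 1/(4*(-405 + 419)) = (1/4)/14 = (1/4)*(1/14) = 1/56 ≈ 0.017857)
W(k) = 1 (W(k) = (2*k)/((2*k)) = (2*k)*(1/(2*k)) = 1)
(W(-16)*143 - 204) - x = (1*143 - 204) - 1*1/56 = (143 - 204) - 1/56 = -61 - 1/56 = -3417/56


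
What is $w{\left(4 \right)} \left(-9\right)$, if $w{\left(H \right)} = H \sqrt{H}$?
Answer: $-72$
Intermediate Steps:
$w{\left(H \right)} = H^{\frac{3}{2}}$
$w{\left(4 \right)} \left(-9\right) = 4^{\frac{3}{2}} \left(-9\right) = 8 \left(-9\right) = -72$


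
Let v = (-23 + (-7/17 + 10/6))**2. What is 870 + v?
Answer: 3492751/2601 ≈ 1342.8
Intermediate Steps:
v = 1229881/2601 (v = (-23 + (-7*1/17 + 10*(1/6)))**2 = (-23 + (-7/17 + 5/3))**2 = (-23 + 64/51)**2 = (-1109/51)**2 = 1229881/2601 ≈ 472.85)
870 + v = 870 + 1229881/2601 = 3492751/2601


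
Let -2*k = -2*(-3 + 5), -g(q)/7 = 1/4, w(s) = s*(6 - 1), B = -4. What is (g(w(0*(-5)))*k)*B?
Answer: 14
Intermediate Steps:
w(s) = 5*s (w(s) = s*5 = 5*s)
g(q) = -7/4
k = 2 (k = -(-1)*(-3 + 5)*1 = -(-1)*2*1 = -(-1)*2 = -1/2*(-4) = 2)
(g(w(0*(-5)))*k)*B = -7/4*2*(-4) = -7/2*(-4) = 14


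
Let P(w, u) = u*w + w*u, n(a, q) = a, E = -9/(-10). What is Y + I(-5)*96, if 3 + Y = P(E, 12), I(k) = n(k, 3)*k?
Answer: 12093/5 ≈ 2418.6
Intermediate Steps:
E = 9/10 (E = -9*(-1/10) = 9/10 ≈ 0.90000)
I(k) = k**2 (I(k) = k*k = k**2)
P(w, u) = 2*u*w (P(w, u) = u*w + u*w = 2*u*w)
Y = 93/5 (Y = -3 + 2*12*(9/10) = -3 + 108/5 = 93/5 ≈ 18.600)
Y + I(-5)*96 = 93/5 + (-5)**2*96 = 93/5 + 25*96 = 93/5 + 2400 = 12093/5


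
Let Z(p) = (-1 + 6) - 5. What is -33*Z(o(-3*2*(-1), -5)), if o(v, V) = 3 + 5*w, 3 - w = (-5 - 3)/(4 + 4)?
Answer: 0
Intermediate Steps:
w = 4 (w = 3 - (-5 - 3)/(4 + 4) = 3 - (-8)/8 = 3 - 1*(-1) = 3 + 1 = 4)
o(v, V) = 23 (o(v, V) = 3 + 5*4 = 3 + 20 = 23)
Z(p) = 0 (Z(p) = 5 - 5 = 0)
-33*Z(o(-3*2*(-1), -5)) = -33*0 = 0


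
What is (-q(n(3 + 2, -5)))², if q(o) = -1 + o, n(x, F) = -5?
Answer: 36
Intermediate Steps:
(-q(n(3 + 2, -5)))² = (-(-1 - 5))² = (-1*(-6))² = 6² = 36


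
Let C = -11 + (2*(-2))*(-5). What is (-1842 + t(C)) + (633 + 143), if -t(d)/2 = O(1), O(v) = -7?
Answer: -1052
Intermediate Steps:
C = 9 (C = -11 - 4*(-5) = -11 + 20 = 9)
t(d) = 14 (t(d) = -2*(-7) = 14)
(-1842 + t(C)) + (633 + 143) = (-1842 + 14) + (633 + 143) = -1828 + 776 = -1052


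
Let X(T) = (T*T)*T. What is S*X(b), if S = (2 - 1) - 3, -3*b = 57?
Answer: 13718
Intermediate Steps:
b = -19 (b = -⅓*57 = -19)
X(T) = T³ (X(T) = T²*T = T³)
S = -2 (S = 1 - 3 = -2)
S*X(b) = -2*(-19)³ = -2*(-6859) = 13718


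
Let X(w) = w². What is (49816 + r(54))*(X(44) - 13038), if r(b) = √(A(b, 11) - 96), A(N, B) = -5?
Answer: -553057232 - 11102*I*√101 ≈ -5.5306e+8 - 1.1157e+5*I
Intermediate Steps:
r(b) = I*√101 (r(b) = √(-5 - 96) = √(-101) = I*√101)
(49816 + r(54))*(X(44) - 13038) = (49816 + I*√101)*(44² - 13038) = (49816 + I*√101)*(1936 - 13038) = (49816 + I*√101)*(-11102) = -553057232 - 11102*I*√101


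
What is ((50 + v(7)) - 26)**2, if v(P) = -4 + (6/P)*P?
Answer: 676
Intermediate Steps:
v(P) = 2 (v(P) = -4 + 6 = 2)
((50 + v(7)) - 26)**2 = ((50 + 2) - 26)**2 = (52 - 26)**2 = 26**2 = 676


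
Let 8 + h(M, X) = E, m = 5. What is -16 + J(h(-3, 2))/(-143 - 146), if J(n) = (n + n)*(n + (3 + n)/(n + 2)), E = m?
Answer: -4642/289 ≈ -16.062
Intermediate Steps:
E = 5
h(M, X) = -3 (h(M, X) = -8 + 5 = -3)
J(n) = 2*n*(n + (3 + n)/(2 + n)) (J(n) = (2*n)*(n + (3 + n)/(2 + n)) = 2*n*(n + (3 + n)/(2 + n)))
-16 + J(h(-3, 2))/(-143 - 146) = -16 + (2*(-3)*(3 + (-3)² + 3*(-3))/(2 - 3))/(-143 - 146) = -16 + (2*(-3)*(3 + 9 - 9)/(-1))/(-289) = -16 + (2*(-3)*(-1)*3)*(-1/289) = -16 + 18*(-1/289) = -16 - 18/289 = -4642/289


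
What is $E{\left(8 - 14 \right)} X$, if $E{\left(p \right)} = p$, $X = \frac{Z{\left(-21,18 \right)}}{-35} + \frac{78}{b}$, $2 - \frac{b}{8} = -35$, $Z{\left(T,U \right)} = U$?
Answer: $\frac{3897}{2590} \approx 1.5046$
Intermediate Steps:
$b = 296$ ($b = 16 - -280 = 16 + 280 = 296$)
$X = - \frac{1299}{5180}$ ($X = \frac{18}{-35} + \frac{78}{296} = 18 \left(- \frac{1}{35}\right) + 78 \cdot \frac{1}{296} = - \frac{18}{35} + \frac{39}{148} = - \frac{1299}{5180} \approx -0.25077$)
$E{\left(8 - 14 \right)} X = \left(8 - 14\right) \left(- \frac{1299}{5180}\right) = \left(-6\right) \left(- \frac{1299}{5180}\right) = \frac{3897}{2590}$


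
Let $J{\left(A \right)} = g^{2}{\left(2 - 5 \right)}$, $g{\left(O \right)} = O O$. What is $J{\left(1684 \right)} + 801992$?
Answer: $802073$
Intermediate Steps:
$g{\left(O \right)} = O^{2}$
$J{\left(A \right)} = 81$ ($J{\left(A \right)} = \left(\left(2 - 5\right)^{2}\right)^{2} = \left(\left(-3\right)^{2}\right)^{2} = 9^{2} = 81$)
$J{\left(1684 \right)} + 801992 = 81 + 801992 = 802073$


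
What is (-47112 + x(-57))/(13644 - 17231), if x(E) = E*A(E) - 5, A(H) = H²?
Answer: 232310/3587 ≈ 64.764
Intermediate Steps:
x(E) = -5 + E³ (x(E) = E*E² - 5 = E³ - 5 = -5 + E³)
(-47112 + x(-57))/(13644 - 17231) = (-47112 + (-5 + (-57)³))/(13644 - 17231) = (-47112 + (-5 - 185193))/(-3587) = (-47112 - 185198)*(-1/3587) = -232310*(-1/3587) = 232310/3587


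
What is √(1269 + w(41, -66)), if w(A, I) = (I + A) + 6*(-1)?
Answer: √1238 ≈ 35.185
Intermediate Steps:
w(A, I) = -6 + A + I (w(A, I) = (A + I) - 6 = -6 + A + I)
√(1269 + w(41, -66)) = √(1269 + (-6 + 41 - 66)) = √(1269 - 31) = √1238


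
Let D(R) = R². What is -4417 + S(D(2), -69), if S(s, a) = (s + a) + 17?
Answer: -4465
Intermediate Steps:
S(s, a) = 17 + a + s (S(s, a) = (a + s) + 17 = 17 + a + s)
-4417 + S(D(2), -69) = -4417 + (17 - 69 + 2²) = -4417 + (17 - 69 + 4) = -4417 - 48 = -4465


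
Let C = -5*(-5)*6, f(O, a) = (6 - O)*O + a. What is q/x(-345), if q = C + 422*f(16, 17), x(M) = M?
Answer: 60196/345 ≈ 174.48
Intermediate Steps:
f(O, a) = a + O*(6 - O) (f(O, a) = O*(6 - O) + a = a + O*(6 - O))
C = 150 (C = 25*6 = 150)
q = -60196 (q = 150 + 422*(17 - 1*16² + 6*16) = 150 + 422*(17 - 1*256 + 96) = 150 + 422*(17 - 256 + 96) = 150 + 422*(-143) = 150 - 60346 = -60196)
q/x(-345) = -60196/(-345) = -60196*(-1/345) = 60196/345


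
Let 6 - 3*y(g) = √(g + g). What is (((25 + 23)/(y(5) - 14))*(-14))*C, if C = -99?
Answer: -3592512/643 + 99792*√10/643 ≈ -5096.3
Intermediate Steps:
y(g) = 2 - √2*√g/3 (y(g) = 2 - √(g + g)/3 = 2 - √2*√g/3)
(((25 + 23)/(y(5) - 14))*(-14))*C = (((25 + 23)/((2 - √2*√5/3) - 14))*(-14))*(-99) = ((48/((2 - √10/3) - 14))*(-14))*(-99) = ((48/(-12 - √10/3))*(-14))*(-99) = -672/(-12 - √10/3)*(-99) = 66528/(-12 - √10/3)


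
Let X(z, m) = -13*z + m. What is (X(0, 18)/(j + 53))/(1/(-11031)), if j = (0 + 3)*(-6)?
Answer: -198558/35 ≈ -5673.1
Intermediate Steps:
X(z, m) = m - 13*z
j = -18 (j = 3*(-6) = -18)
(X(0, 18)/(j + 53))/(1/(-11031)) = ((18 - 13*0)/(-18 + 53))/(1/(-11031)) = ((18 + 0)/35)/(-1/11031) = ((1/35)*18)*(-11031) = (18/35)*(-11031) = -198558/35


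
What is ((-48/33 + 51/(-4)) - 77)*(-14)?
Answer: 28091/22 ≈ 1276.9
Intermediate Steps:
((-48/33 + 51/(-4)) - 77)*(-14) = ((-48*1/33 + 51*(-1/4)) - 77)*(-14) = ((-16/11 - 51/4) - 77)*(-14) = (-625/44 - 77)*(-14) = -4013/44*(-14) = 28091/22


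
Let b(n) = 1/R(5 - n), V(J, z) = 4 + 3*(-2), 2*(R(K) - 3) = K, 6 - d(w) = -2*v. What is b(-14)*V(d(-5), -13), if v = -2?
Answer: -4/25 ≈ -0.16000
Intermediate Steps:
d(w) = 2 (d(w) = 6 - (-2)*(-2) = 6 - 1*4 = 6 - 4 = 2)
R(K) = 3 + K/2
V(J, z) = -2 (V(J, z) = 4 - 6 = -2)
b(n) = 1/(11/2 - n/2) (b(n) = 1/(3 + (5 - n)/2) = 1/(3 + (5/2 - n/2)) = 1/(11/2 - n/2))
b(-14)*V(d(-5), -13) = -2/(-11 - 14)*(-2) = -2/(-25)*(-2) = -2*(-1/25)*(-2) = (2/25)*(-2) = -4/25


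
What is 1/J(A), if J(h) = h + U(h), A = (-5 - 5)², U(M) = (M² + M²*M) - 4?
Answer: 1/1010096 ≈ 9.9000e-7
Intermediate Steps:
U(M) = -4 + M² + M³ (U(M) = (M² + M³) - 4 = -4 + M² + M³)
A = 100 (A = (-10)² = 100)
J(h) = -4 + h + h² + h³ (J(h) = h + (-4 + h² + h³) = -4 + h + h² + h³)
1/J(A) = 1/(-4 + 100 + 100² + 100³) = 1/(-4 + 100 + 10000 + 1000000) = 1/1010096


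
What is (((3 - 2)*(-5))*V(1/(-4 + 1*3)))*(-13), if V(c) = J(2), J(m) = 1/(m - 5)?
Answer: -65/3 ≈ -21.667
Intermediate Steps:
J(m) = 1/(-5 + m)
V(c) = -⅓ (V(c) = 1/(-5 + 2) = 1/(-3) = -⅓)
(((3 - 2)*(-5))*V(1/(-4 + 1*3)))*(-13) = (((3 - 2)*(-5))*(-⅓))*(-13) = ((1*(-5))*(-⅓))*(-13) = -5*(-⅓)*(-13) = (5/3)*(-13) = -65/3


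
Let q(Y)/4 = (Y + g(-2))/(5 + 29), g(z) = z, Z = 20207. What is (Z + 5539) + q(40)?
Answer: 437758/17 ≈ 25750.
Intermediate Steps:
q(Y) = -4/17 + 2*Y/17 (q(Y) = 4*((Y - 2)/(5 + 29)) = 4*((-2 + Y)/34) = 4*((-2 + Y)*(1/34)) = 4*(-1/17 + Y/34) = -4/17 + 2*Y/17)
(Z + 5539) + q(40) = (20207 + 5539) + (-4/17 + (2/17)*40) = 25746 + (-4/17 + 80/17) = 25746 + 76/17 = 437758/17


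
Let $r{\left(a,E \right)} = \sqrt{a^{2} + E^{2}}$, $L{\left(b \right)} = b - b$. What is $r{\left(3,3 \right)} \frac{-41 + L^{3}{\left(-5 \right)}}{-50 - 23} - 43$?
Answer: $-43 + \frac{123 \sqrt{2}}{73} \approx -40.617$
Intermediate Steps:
$L{\left(b \right)} = 0$
$r{\left(a,E \right)} = \sqrt{E^{2} + a^{2}}$
$r{\left(3,3 \right)} \frac{-41 + L^{3}{\left(-5 \right)}}{-50 - 23} - 43 = \sqrt{3^{2} + 3^{2}} \frac{-41 + 0^{3}}{-50 - 23} - 43 = \sqrt{9 + 9} \frac{-41 + 0}{-73} - 43 = \sqrt{18} \left(\left(-41\right) \left(- \frac{1}{73}\right)\right) - 43 = 3 \sqrt{2} \cdot \frac{41}{73} - 43 = \frac{123 \sqrt{2}}{73} - 43 = -43 + \frac{123 \sqrt{2}}{73}$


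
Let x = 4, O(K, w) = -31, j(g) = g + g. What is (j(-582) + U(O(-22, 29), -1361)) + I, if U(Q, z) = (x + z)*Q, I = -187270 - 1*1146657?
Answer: -1293024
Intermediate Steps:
j(g) = 2*g
I = -1333927 (I = -187270 - 1146657 = -1333927)
U(Q, z) = Q*(4 + z) (U(Q, z) = (4 + z)*Q = Q*(4 + z))
(j(-582) + U(O(-22, 29), -1361)) + I = (2*(-582) - 31*(4 - 1361)) - 1333927 = (-1164 - 31*(-1357)) - 1333927 = (-1164 + 42067) - 1333927 = 40903 - 1333927 = -1293024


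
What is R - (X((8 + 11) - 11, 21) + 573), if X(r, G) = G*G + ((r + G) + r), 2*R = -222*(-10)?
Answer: 59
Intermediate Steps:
R = 1110 (R = (-222*(-10))/2 = (½)*2220 = 1110)
X(r, G) = G + G² + 2*r (X(r, G) = G² + ((G + r) + r) = G² + (G + 2*r) = G + G² + 2*r)
R - (X((8 + 11) - 11, 21) + 573) = 1110 - ((21 + 21² + 2*((8 + 11) - 11)) + 573) = 1110 - ((21 + 441 + 2*(19 - 11)) + 573) = 1110 - ((21 + 441 + 2*8) + 573) = 1110 - ((21 + 441 + 16) + 573) = 1110 - (478 + 573) = 1110 - 1*1051 = 1110 - 1051 = 59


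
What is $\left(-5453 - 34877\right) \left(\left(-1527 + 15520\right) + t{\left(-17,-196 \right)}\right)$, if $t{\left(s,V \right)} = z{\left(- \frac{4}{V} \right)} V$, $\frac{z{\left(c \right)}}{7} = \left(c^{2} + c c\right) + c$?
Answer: $- \frac{3942136510}{7} \approx -5.6316 \cdot 10^{8}$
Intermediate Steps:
$z{\left(c \right)} = 7 c + 14 c^{2}$ ($z{\left(c \right)} = 7 \left(\left(c^{2} + c c\right) + c\right) = 7 \left(\left(c^{2} + c^{2}\right) + c\right) = 7 \left(2 c^{2} + c\right) = 7 \left(c + 2 c^{2}\right) = 7 c + 14 c^{2}$)
$t{\left(s,V \right)} = -28 + \frac{224}{V}$ ($t{\left(s,V \right)} = 7 \left(- \frac{4}{V}\right) \left(1 + 2 \left(- \frac{4}{V}\right)\right) V = 7 \left(- \frac{4}{V}\right) \left(1 - \frac{8}{V}\right) V = - \frac{28 \left(1 - \frac{8}{V}\right)}{V} V = -28 + \frac{224}{V}$)
$\left(-5453 - 34877\right) \left(\left(-1527 + 15520\right) + t{\left(-17,-196 \right)}\right) = \left(-5453 - 34877\right) \left(\left(-1527 + 15520\right) - \left(28 - \frac{224}{-196}\right)\right) = - 40330 \left(13993 + \left(-28 + 224 \left(- \frac{1}{196}\right)\right)\right) = - 40330 \left(13993 - \frac{204}{7}\right) = \left(-40330\right) \frac{97747}{7} = - \frac{3942136510}{7}$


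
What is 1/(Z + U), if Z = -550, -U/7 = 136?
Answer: -1/1502 ≈ -0.00066578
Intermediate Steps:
U = -952 (U = -7*136 = -952)
1/(Z + U) = 1/(-550 - 952) = 1/(-1502) = -1/1502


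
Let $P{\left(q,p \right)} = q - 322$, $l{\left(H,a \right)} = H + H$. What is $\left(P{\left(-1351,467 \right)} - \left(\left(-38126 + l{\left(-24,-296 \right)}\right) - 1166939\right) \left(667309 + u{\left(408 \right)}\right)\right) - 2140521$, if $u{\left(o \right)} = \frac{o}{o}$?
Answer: $804181813836$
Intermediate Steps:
$u{\left(o \right)} = 1$
$l{\left(H,a \right)} = 2 H$
$P{\left(q,p \right)} = -322 + q$ ($P{\left(q,p \right)} = q - 322 = -322 + q$)
$\left(P{\left(-1351,467 \right)} - \left(\left(-38126 + l{\left(-24,-296 \right)}\right) - 1166939\right) \left(667309 + u{\left(408 \right)}\right)\right) - 2140521 = \left(\left(-322 - 1351\right) - \left(\left(-38126 + 2 \left(-24\right)\right) - 1166939\right) \left(667309 + 1\right)\right) - 2140521 = \left(-1673 - \left(\left(-38126 - 48\right) - 1166939\right) 667310\right) - 2140521 = \left(-1673 - \left(-38174 - 1166939\right) 667310\right) - 2140521 = \left(-1673 - \left(-1205113\right) 667310\right) - 2140521 = \left(-1673 - -804183956030\right) - 2140521 = \left(-1673 + 804183956030\right) - 2140521 = 804183954357 - 2140521 = 804181813836$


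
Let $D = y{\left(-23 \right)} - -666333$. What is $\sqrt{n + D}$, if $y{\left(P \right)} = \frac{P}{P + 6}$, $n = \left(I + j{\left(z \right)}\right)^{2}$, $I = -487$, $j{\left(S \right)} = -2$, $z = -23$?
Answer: $\frac{\sqrt{261676597}}{17} \approx 951.55$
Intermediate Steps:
$n = 239121$ ($n = \left(-487 - 2\right)^{2} = \left(-489\right)^{2} = 239121$)
$y{\left(P \right)} = \frac{P}{6 + P}$
$D = \frac{11327684}{17}$ ($D = - \frac{23}{6 - 23} - -666333 = - \frac{23}{-17} + 666333 = \left(-23\right) \left(- \frac{1}{17}\right) + 666333 = \frac{23}{17} + 666333 = \frac{11327684}{17} \approx 6.6633 \cdot 10^{5}$)
$\sqrt{n + D} = \sqrt{239121 + \frac{11327684}{17}} = \sqrt{\frac{15392741}{17}} = \frac{\sqrt{261676597}}{17}$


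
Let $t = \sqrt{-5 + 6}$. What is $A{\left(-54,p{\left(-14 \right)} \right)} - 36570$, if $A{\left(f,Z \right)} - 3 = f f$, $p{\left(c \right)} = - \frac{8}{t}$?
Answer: $-33651$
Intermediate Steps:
$t = 1$ ($t = \sqrt{1} = 1$)
$p{\left(c \right)} = -8$ ($p{\left(c \right)} = - \frac{8}{1} = \left(-8\right) 1 = -8$)
$A{\left(f,Z \right)} = 3 + f^{2}$ ($A{\left(f,Z \right)} = 3 + f f = 3 + f^{2}$)
$A{\left(-54,p{\left(-14 \right)} \right)} - 36570 = \left(3 + \left(-54\right)^{2}\right) - 36570 = \left(3 + 2916\right) - 36570 = 2919 - 36570 = -33651$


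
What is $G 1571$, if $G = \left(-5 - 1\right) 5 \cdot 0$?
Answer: $0$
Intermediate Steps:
$G = 0$ ($G = \left(-6\right) 5 \cdot 0 = \left(-30\right) 0 = 0$)
$G 1571 = 0 \cdot 1571 = 0$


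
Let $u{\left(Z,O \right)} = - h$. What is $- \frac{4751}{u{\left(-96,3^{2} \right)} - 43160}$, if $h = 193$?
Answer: $\frac{4751}{43353} \approx 0.10959$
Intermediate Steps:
$u{\left(Z,O \right)} = -193$ ($u{\left(Z,O \right)} = \left(-1\right) 193 = -193$)
$- \frac{4751}{u{\left(-96,3^{2} \right)} - 43160} = - \frac{4751}{-193 - 43160} = - \frac{4751}{-43353} = \left(-4751\right) \left(- \frac{1}{43353}\right) = \frac{4751}{43353}$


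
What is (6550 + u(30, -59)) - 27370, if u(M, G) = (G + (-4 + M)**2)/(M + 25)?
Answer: -1144483/55 ≈ -20809.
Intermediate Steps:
u(M, G) = (G + (-4 + M)**2)/(25 + M)
(6550 + u(30, -59)) - 27370 = (6550 + (-59 + (-4 + 30)**2)/(25 + 30)) - 27370 = (6550 + (-59 + 26**2)/55) - 27370 = (6550 + (-59 + 676)/55) - 27370 = (6550 + (1/55)*617) - 27370 = (6550 + 617/55) - 27370 = 360867/55 - 27370 = -1144483/55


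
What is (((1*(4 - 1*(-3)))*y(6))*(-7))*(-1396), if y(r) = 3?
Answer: 205212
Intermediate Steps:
(((1*(4 - 1*(-3)))*y(6))*(-7))*(-1396) = (((1*(4 - 1*(-3)))*3)*(-7))*(-1396) = (((1*(4 + 3))*3)*(-7))*(-1396) = (((1*7)*3)*(-7))*(-1396) = ((7*3)*(-7))*(-1396) = (21*(-7))*(-1396) = -147*(-1396) = 205212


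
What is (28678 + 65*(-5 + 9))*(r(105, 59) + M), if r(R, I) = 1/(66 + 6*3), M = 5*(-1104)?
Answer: -319474831/2 ≈ -1.5974e+8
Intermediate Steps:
M = -5520
r(R, I) = 1/84 (r(R, I) = 1/(66 + 18) = 1/84)
(28678 + 65*(-5 + 9))*(r(105, 59) + M) = (28678 + 65*(-5 + 9))*(1/84 - 5520) = (28678 + 65*4)*(-463679/84) = (28678 + 260)*(-463679/84) = 28938*(-463679/84) = -319474831/2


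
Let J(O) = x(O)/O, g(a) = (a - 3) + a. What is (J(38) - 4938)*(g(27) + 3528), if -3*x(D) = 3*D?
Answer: -17676681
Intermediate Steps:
x(D) = -D
g(a) = -3 + 2*a (g(a) = (-3 + a) + a = -3 + 2*a)
J(O) = -1 (J(O) = (-O)/O = -1)
(J(38) - 4938)*(g(27) + 3528) = (-1 - 4938)*((-3 + 2*27) + 3528) = -4939*((-3 + 54) + 3528) = -4939*(51 + 3528) = -4939*3579 = -17676681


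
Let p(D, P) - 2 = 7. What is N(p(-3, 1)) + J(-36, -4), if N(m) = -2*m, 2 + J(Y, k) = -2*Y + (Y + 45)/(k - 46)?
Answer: 2591/50 ≈ 51.820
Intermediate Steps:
p(D, P) = 9 (p(D, P) = 2 + 7 = 9)
J(Y, k) = -2 - 2*Y + (45 + Y)/(-46 + k) (J(Y, k) = -2 + (-2*Y + (Y + 45)/(k - 46)) = -2 + (-2*Y + (45 + Y)/(-46 + k)) = -2 - 2*Y + (45 + Y)/(-46 + k))
N(p(-3, 1)) + J(-36, -4) = -2*9 + (137 - 2*(-4) + 93*(-36) - 2*(-36)*(-4))/(-46 - 4) = -18 + (137 + 8 - 3348 - 288)/(-50) = -18 - 1/50*(-3491) = -18 + 3491/50 = 2591/50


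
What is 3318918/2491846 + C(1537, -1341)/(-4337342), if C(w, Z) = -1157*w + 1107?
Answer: 4705949032712/2701997078333 ≈ 1.7417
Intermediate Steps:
C(w, Z) = 1107 - 1157*w
3318918/2491846 + C(1537, -1341)/(-4337342) = 3318918/2491846 + (1107 - 1157*1537)/(-4337342) = 3318918*(1/2491846) + (1107 - 1778309)*(-1/4337342) = 1659459/1245923 - 1777202*(-1/4337342) = 1659459/1245923 + 888601/2168671 = 4705949032712/2701997078333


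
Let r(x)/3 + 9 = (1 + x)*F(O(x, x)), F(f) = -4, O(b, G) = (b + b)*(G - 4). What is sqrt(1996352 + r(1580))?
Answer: sqrt(1977353) ≈ 1406.2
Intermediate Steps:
O(b, G) = 2*b*(-4 + G) (O(b, G) = (2*b)*(-4 + G) = 2*b*(-4 + G))
r(x) = -39 - 12*x (r(x) = -27 + 3*((1 + x)*(-4)) = -27 + 3*(-4 - 4*x) = -27 + (-12 - 12*x) = -39 - 12*x)
sqrt(1996352 + r(1580)) = sqrt(1996352 + (-39 - 12*1580)) = sqrt(1996352 + (-39 - 18960)) = sqrt(1996352 - 18999) = sqrt(1977353)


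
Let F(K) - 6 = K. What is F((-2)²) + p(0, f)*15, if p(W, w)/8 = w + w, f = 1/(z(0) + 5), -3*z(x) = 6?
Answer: 90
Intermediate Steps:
z(x) = -2 (z(x) = -⅓*6 = -2)
F(K) = 6 + K
f = ⅓ (f = 1/(-2 + 5) = 1/3 = ⅓ ≈ 0.33333)
p(W, w) = 16*w (p(W, w) = 8*(w + w) = 8*(2*w) = 16*w)
F((-2)²) + p(0, f)*15 = (6 + (-2)²) + (16*(⅓))*15 = (6 + 4) + (16/3)*15 = 10 + 80 = 90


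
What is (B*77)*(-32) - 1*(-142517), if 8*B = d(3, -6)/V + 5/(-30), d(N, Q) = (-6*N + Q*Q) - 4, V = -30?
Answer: 2140681/15 ≈ 1.4271e+5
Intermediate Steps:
d(N, Q) = -4 + Q² - 6*N (d(N, Q) = (-6*N + Q²) - 4 = (Q² - 6*N) - 4 = -4 + Q² - 6*N)
B = -19/240 (B = ((-4 + (-6)² - 6*3)/(-30) + 5/(-30))/8 = ((-4 + 36 - 18)*(-1/30) + 5*(-1/30))/8 = (14*(-1/30) - ⅙)/8 = (-7/15 - ⅙)/8 = (⅛)*(-19/30) = -19/240 ≈ -0.079167)
(B*77)*(-32) - 1*(-142517) = -19/240*77*(-32) - 1*(-142517) = -1463/240*(-32) + 142517 = 2926/15 + 142517 = 2140681/15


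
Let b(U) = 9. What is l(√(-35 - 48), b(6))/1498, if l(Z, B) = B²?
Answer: 81/1498 ≈ 0.054072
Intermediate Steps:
l(√(-35 - 48), b(6))/1498 = 9²/1498 = 81*(1/1498) = 81/1498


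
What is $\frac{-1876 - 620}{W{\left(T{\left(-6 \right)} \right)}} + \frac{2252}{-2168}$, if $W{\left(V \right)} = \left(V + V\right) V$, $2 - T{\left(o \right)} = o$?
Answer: $- \frac{5566}{271} \approx -20.539$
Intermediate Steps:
$T{\left(o \right)} = 2 - o$
$W{\left(V \right)} = 2 V^{2}$ ($W{\left(V \right)} = 2 V V = 2 V^{2}$)
$\frac{-1876 - 620}{W{\left(T{\left(-6 \right)} \right)}} + \frac{2252}{-2168} = \frac{-1876 - 620}{2 \left(2 - -6\right)^{2}} + \frac{2252}{-2168} = \frac{-1876 - 620}{2 \left(2 + 6\right)^{2}} + 2252 \left(- \frac{1}{2168}\right) = - \frac{2496}{2 \cdot 8^{2}} - \frac{563}{542} = - \frac{2496}{2 \cdot 64} - \frac{563}{542} = - \frac{2496}{128} - \frac{563}{542} = \left(-2496\right) \frac{1}{128} - \frac{563}{542} = - \frac{39}{2} - \frac{563}{542} = - \frac{5566}{271}$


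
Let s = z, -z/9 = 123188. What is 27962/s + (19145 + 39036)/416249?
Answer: 26432827357/230745968154 ≈ 0.11455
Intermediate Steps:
z = -1108692 (z = -9*123188 = -1108692)
s = -1108692
27962/s + (19145 + 39036)/416249 = 27962/(-1108692) + (19145 + 39036)/416249 = 27962*(-1/1108692) + 58181*(1/416249) = -13981/554346 + 58181/416249 = 26432827357/230745968154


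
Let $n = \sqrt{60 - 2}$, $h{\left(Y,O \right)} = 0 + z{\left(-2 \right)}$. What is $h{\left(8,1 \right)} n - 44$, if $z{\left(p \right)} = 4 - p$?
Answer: $-44 + 6 \sqrt{58} \approx 1.6946$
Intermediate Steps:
$h{\left(Y,O \right)} = 6$ ($h{\left(Y,O \right)} = 0 + \left(4 - -2\right) = 0 + \left(4 + 2\right) = 0 + 6 = 6$)
$n = \sqrt{58}$ ($n = \sqrt{60 - 2} = \sqrt{58} \approx 7.6158$)
$h{\left(8,1 \right)} n - 44 = 6 \sqrt{58} - 44 = -44 + 6 \sqrt{58}$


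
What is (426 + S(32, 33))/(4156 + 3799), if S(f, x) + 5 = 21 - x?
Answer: 409/7955 ≈ 0.051414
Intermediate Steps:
S(f, x) = 16 - x (S(f, x) = -5 + (21 - x) = 16 - x)
(426 + S(32, 33))/(4156 + 3799) = (426 + (16 - 1*33))/(4156 + 3799) = (426 + (16 - 33))/7955 = (426 - 17)*(1/7955) = 409*(1/7955) = 409/7955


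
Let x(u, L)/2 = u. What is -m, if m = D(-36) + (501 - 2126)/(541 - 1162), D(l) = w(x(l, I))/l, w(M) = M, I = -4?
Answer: -2867/621 ≈ -4.6167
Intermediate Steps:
x(u, L) = 2*u
D(l) = 2 (D(l) = (2*l)/l = 2)
m = 2867/621 (m = 2 + (501 - 2126)/(541 - 1162) = 2 - 1625/(-621) = 2 - 1625*(-1/621) = 2 + 1625/621 = 2867/621 ≈ 4.6167)
-m = -1*2867/621 = -2867/621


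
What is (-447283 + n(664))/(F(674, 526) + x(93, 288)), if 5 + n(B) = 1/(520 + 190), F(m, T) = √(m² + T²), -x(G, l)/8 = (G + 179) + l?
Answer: 17784170824/171637601 + 317574479*√182738/6865504040 ≈ 123.39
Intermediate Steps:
x(G, l) = -1432 - 8*G - 8*l (x(G, l) = -8*((G + 179) + l) = -8*((179 + G) + l) = -8*(179 + G + l) = -1432 - 8*G - 8*l)
F(m, T) = √(T² + m²)
n(B) = -3549/710 (n(B) = -5 + 1/(520 + 190) = -5 + 1/710 = -3549/710)
(-447283 + n(664))/(F(674, 526) + x(93, 288)) = (-447283 - 3549/710)/(√(526² + 674²) + (-1432 - 8*93 - 8*288)) = -317574479/(710*(√(276676 + 454276) + (-1432 - 744 - 2304))) = -317574479/(710*(√730952 - 4480)) = -317574479/(710*(2*√182738 - 4480)) = -317574479/(710*(-4480 + 2*√182738))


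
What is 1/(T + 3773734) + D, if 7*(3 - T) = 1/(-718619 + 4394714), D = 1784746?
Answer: 173313667873381520249/97108310019104 ≈ 1.7847e+6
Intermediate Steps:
T = 77197994/25732665 (T = 3 - 1/(7*(-718619 + 4394714)) = 3 - 1/7/3676095 = 3 - 1/7*1/3676095 = 3 - 1/25732665 = 77197994/25732665 ≈ 3.0000)
1/(T + 3773734) + D = 1/(77197994/25732665 + 3773734) + 1784746 = 1/(97108310019104/25732665) + 1784746 = 25732665/97108310019104 + 1784746 = 173313667873381520249/97108310019104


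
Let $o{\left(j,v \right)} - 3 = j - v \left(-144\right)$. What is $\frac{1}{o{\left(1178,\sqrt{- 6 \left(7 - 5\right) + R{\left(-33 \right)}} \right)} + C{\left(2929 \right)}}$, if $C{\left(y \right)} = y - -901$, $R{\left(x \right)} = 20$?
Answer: $\frac{5011}{24944233} - \frac{288 \sqrt{2}}{24944233} \approx 0.00018456$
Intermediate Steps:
$C{\left(y \right)} = 901 + y$ ($C{\left(y \right)} = y + 901 = 901 + y$)
$o{\left(j,v \right)} = 3 + j + 144 v$ ($o{\left(j,v \right)} = 3 + \left(j - v \left(-144\right)\right) = 3 + \left(j - - 144 v\right) = 3 + \left(j + 144 v\right) = 3 + j + 144 v$)
$\frac{1}{o{\left(1178,\sqrt{- 6 \left(7 - 5\right) + R{\left(-33 \right)}} \right)} + C{\left(2929 \right)}} = \frac{1}{\left(3 + 1178 + 144 \sqrt{- 6 \left(7 - 5\right) + 20}\right) + \left(901 + 2929\right)} = \frac{1}{\left(3 + 1178 + 144 \sqrt{\left(-6\right) 2 + 20}\right) + 3830} = \frac{1}{\left(3 + 1178 + 144 \sqrt{-12 + 20}\right) + 3830} = \frac{1}{\left(3 + 1178 + 144 \sqrt{8}\right) + 3830} = \frac{1}{\left(3 + 1178 + 144 \cdot 2 \sqrt{2}\right) + 3830} = \frac{1}{\left(3 + 1178 + 288 \sqrt{2}\right) + 3830} = \frac{1}{\left(1181 + 288 \sqrt{2}\right) + 3830} = \frac{1}{5011 + 288 \sqrt{2}}$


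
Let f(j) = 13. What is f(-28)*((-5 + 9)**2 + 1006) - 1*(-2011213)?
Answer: 2024499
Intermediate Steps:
f(-28)*((-5 + 9)**2 + 1006) - 1*(-2011213) = 13*((-5 + 9)**2 + 1006) - 1*(-2011213) = 13*(4**2 + 1006) + 2011213 = 13*(16 + 1006) + 2011213 = 13*1022 + 2011213 = 13286 + 2011213 = 2024499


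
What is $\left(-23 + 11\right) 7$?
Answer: $-84$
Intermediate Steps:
$\left(-23 + 11\right) 7 = \left(-12\right) 7 = -84$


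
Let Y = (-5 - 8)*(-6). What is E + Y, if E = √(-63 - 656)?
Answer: 78 + I*√719 ≈ 78.0 + 26.814*I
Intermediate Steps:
Y = 78 (Y = -13*(-6) = 78)
E = I*√719 (E = √(-719) = I*√719 ≈ 26.814*I)
E + Y = I*√719 + 78 = 78 + I*√719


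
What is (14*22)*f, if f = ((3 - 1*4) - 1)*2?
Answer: -1232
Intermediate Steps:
f = -4 (f = ((3 - 4) - 1)*2 = (-1 - 1)*2 = -2*2 = -4)
(14*22)*f = (14*22)*(-4) = 308*(-4) = -1232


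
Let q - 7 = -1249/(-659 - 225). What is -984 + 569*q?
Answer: 3361797/884 ≈ 3802.9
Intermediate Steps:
q = 7437/884 (q = 7 - 1249/(-659 - 225) = 7 - 1249/(-884) = 7 - 1249*(-1/884) = 7 + 1249/884 = 7437/884 ≈ 8.4129)
-984 + 569*q = -984 + 569*(7437/884) = -984 + 4231653/884 = 3361797/884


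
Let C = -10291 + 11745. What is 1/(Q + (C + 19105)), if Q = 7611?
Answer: 1/28170 ≈ 3.5499e-5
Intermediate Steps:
C = 1454
1/(Q + (C + 19105)) = 1/(7611 + (1454 + 19105)) = 1/(7611 + 20559) = 1/28170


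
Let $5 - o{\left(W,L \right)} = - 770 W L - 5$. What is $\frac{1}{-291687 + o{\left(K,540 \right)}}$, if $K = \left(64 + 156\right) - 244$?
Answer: $- \frac{1}{10270877} \approx -9.7363 \cdot 10^{-8}$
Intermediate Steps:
$K = -24$ ($K = 220 - 244 = -24$)
$o{\left(W,L \right)} = 10 + 770 L W$ ($o{\left(W,L \right)} = 5 - \left(- 770 W L - 5\right) = 5 - \left(- 770 L W - 5\right) = 5 - \left(-5 - 770 L W\right) = 5 + \left(5 + 770 L W\right) = 10 + 770 L W$)
$\frac{1}{-291687 + o{\left(K,540 \right)}} = \frac{1}{-291687 + \left(10 + 770 \cdot 540 \left(-24\right)\right)} = \frac{1}{-291687 + \left(10 - 9979200\right)} = \frac{1}{-291687 - 9979190} = \frac{1}{-10270877} = - \frac{1}{10270877}$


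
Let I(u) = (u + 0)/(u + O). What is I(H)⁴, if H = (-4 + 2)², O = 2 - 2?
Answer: 1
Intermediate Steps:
O = 0
H = 4 (H = (-2)² = 4)
I(u) = 1 (I(u) = (u + 0)/(u + 0) = u/u = 1)
I(H)⁴ = 1⁴ = 1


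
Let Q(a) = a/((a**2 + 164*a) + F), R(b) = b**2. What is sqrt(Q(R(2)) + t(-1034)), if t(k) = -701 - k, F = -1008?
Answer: sqrt(587391)/42 ≈ 18.248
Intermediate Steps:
Q(a) = a/(-1008 + a**2 + 164*a) (Q(a) = a/((a**2 + 164*a) - 1008) = a/(-1008 + a**2 + 164*a))
sqrt(Q(R(2)) + t(-1034)) = sqrt(2**2/(-1008 + (2**2)**2 + 164*2**2) + (-701 - 1*(-1034))) = sqrt(4/(-1008 + 4**2 + 164*4) + (-701 + 1034)) = sqrt(4/(-1008 + 16 + 656) + 333) = sqrt(4/(-336) + 333) = sqrt(4*(-1/336) + 333) = sqrt(-1/84 + 333) = sqrt(27971/84) = sqrt(587391)/42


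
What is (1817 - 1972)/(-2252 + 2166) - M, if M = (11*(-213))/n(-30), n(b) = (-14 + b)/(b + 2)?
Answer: 128381/86 ≈ 1492.8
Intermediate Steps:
n(b) = (-14 + b)/(2 + b)
M = -1491 (M = (11*(-213))/(((-14 - 30)/(2 - 30))) = -2343/(-44/(-28)) = -2343/((-1/28*(-44))) = -2343/11/7 = -2343*7/11 = -1491)
(1817 - 1972)/(-2252 + 2166) - M = (1817 - 1972)/(-2252 + 2166) - 1*(-1491) = -155/(-86) + 1491 = -155*(-1/86) + 1491 = 155/86 + 1491 = 128381/86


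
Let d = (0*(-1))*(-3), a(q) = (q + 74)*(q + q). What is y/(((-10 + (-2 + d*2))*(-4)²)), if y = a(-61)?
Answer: 793/96 ≈ 8.2604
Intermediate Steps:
a(q) = 2*q*(74 + q) (a(q) = (74 + q)*(2*q) = 2*q*(74 + q))
d = 0 (d = 0*(-3) = 0)
y = -1586 (y = 2*(-61)*(74 - 61) = 2*(-61)*13 = -1586)
y/(((-10 + (-2 + d*2))*(-4)²)) = -1586*1/(16*(-10 + (-2 + 0*2))) = -1586*1/(16*(-10 + (-2 + 0))) = -1586*1/(16*(-10 - 2)) = -1586/((-12*16)) = -1586/(-192) = -1586*(-1/192) = 793/96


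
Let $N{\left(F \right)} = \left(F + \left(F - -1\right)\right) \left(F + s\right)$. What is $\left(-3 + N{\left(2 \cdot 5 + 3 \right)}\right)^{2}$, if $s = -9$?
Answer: $11025$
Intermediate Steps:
$N{\left(F \right)} = \left(1 + 2 F\right) \left(-9 + F\right)$ ($N{\left(F \right)} = \left(F + \left(F - -1\right)\right) \left(F - 9\right) = \left(F + \left(F + 1\right)\right) \left(-9 + F\right) = \left(F + \left(1 + F\right)\right) \left(-9 + F\right) = \left(1 + 2 F\right) \left(-9 + F\right)$)
$\left(-3 + N{\left(2 \cdot 5 + 3 \right)}\right)^{2} = \left(-3 - \left(9 - 2 \left(2 \cdot 5 + 3\right)^{2} + 17 \left(2 \cdot 5 + 3\right)\right)\right)^{2} = \left(-3 - \left(9 - 2 \left(10 + 3\right)^{2} + 17 \left(10 + 3\right)\right)\right)^{2} = \left(-3 - \left(230 - 338\right)\right)^{2} = \left(-3 - -108\right)^{2} = \left(-3 + 108\right)^{2} = 105^{2} = 11025$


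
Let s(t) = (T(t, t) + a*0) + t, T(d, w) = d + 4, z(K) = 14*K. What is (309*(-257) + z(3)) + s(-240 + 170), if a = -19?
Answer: -79507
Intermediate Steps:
T(d, w) = 4 + d
s(t) = 4 + 2*t (s(t) = ((4 + t) - 19*0) + t = ((4 + t) + 0) + t = (4 + t) + t = 4 + 2*t)
(309*(-257) + z(3)) + s(-240 + 170) = (309*(-257) + 14*3) + (4 + 2*(-240 + 170)) = (-79413 + 42) + (4 + 2*(-70)) = -79371 + (4 - 140) = -79371 - 136 = -79507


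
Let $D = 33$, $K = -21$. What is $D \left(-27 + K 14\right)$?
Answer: $-10593$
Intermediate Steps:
$D \left(-27 + K 14\right) = 33 \left(-27 - 294\right) = 33 \left(-321\right) = -10593$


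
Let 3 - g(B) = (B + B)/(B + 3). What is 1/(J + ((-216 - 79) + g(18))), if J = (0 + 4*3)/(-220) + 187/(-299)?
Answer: -115115/33889194 ≈ -0.0033968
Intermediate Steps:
g(B) = 3 - 2*B/(3 + B) (g(B) = 3 - (B + B)/(B + 3) = 3 - 2*B/(3 + B))
J = -11182/16445 (J = (0 + 12)*(-1/220) + 187*(-1/299) = 12*(-1/220) - 187/299 = -3/55 - 187/299 = -11182/16445 ≈ -0.67996)
1/(J + ((-216 - 79) + g(18))) = 1/(-11182/16445 + ((-216 - 79) + (9 + 18)/(3 + 18))) = 1/(-11182/16445 + (-295 + 27/21)) = 1/(-11182/16445 + (-295 + (1/21)*27)) = 1/(-11182/16445 + (-295 + 9/7)) = 1/(-11182/16445 - 2056/7) = 1/(-33889194/115115) = -115115/33889194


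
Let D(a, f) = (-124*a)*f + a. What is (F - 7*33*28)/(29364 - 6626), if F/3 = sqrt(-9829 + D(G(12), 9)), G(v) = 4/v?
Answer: -3234/11369 + I*sqrt(91806)/22738 ≈ -0.28446 + 0.013325*I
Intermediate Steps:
D(a, f) = a - 124*a*f (D(a, f) = -124*a*f + a = a - 124*a*f)
F = I*sqrt(91806) (F = 3*sqrt(-9829 + (4/12)*(1 - 124*9)) = 3*sqrt(-9829 + (4*(1/12))*(1 - 1116)) = 3*sqrt(-9829 + (1/3)*(-1115)) = 3*sqrt(-9829 - 1115/3) = 3*sqrt(-30602/3) = 3*(I*sqrt(91806)/3) = I*sqrt(91806) ≈ 303.0*I)
(F - 7*33*28)/(29364 - 6626) = (I*sqrt(91806) - 7*33*28)/(29364 - 6626) = (I*sqrt(91806) - 231*28)/22738 = (I*sqrt(91806) - 6468)*(1/22738) = (-6468 + I*sqrt(91806))*(1/22738) = -3234/11369 + I*sqrt(91806)/22738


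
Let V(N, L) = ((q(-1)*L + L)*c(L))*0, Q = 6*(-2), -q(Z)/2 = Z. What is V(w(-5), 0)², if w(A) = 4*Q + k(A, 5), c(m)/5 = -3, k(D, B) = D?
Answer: 0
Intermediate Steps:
c(m) = -15 (c(m) = 5*(-3) = -15)
q(Z) = -2*Z
Q = -12
w(A) = -48 + A (w(A) = 4*(-12) + A = -48 + A)
V(N, L) = 0 (V(N, L) = (((-2*(-1))*L + L)*(-15))*0 = ((2*L + L)*(-15))*0 = ((3*L)*(-15))*0 = -45*L*0 = 0)
V(w(-5), 0)² = 0² = 0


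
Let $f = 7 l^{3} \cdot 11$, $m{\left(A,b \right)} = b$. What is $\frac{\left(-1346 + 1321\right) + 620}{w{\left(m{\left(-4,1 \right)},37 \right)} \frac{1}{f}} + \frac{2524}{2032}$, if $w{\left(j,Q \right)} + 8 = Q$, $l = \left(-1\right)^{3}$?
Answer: $- \frac{23255721}{14732} \approx -1578.6$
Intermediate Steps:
$l = -1$
$w{\left(j,Q \right)} = -8 + Q$
$f = -77$ ($f = 7 \left(-1\right)^{3} \cdot 11 = 7 \left(-1\right) 11 = \left(-7\right) 11 = -77$)
$\frac{\left(-1346 + 1321\right) + 620}{w{\left(m{\left(-4,1 \right)},37 \right)} \frac{1}{f}} + \frac{2524}{2032} = \frac{\left(-1346 + 1321\right) + 620}{\left(-8 + 37\right) \frac{1}{-77}} + \frac{2524}{2032} = \frac{-25 + 620}{29 \left(- \frac{1}{77}\right)} + 2524 \cdot \frac{1}{2032} = \frac{595}{- \frac{29}{77}} + \frac{631}{508} = 595 \left(- \frac{77}{29}\right) + \frac{631}{508} = - \frac{45815}{29} + \frac{631}{508} = - \frac{23255721}{14732}$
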